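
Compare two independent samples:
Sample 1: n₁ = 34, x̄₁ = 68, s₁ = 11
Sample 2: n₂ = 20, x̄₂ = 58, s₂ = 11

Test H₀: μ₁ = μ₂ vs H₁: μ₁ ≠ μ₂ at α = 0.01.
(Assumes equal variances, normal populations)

Answer: t = 3.2260, reject H₀

Derivation:
Pooled variance: s²_p = [33×11² + 19×11²]/(52) = 121.0000
s_p = 11.0000
SE = s_p×√(1/n₁ + 1/n₂) = 11.0000×√(1/34 + 1/20) = 3.0998
t = (x̄₁ - x̄₂)/SE = (68 - 58)/3.0998 = 3.2260
df = 52, t-critical = ±2.674
Decision: reject H₀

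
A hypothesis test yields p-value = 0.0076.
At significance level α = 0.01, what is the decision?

Compare p-value to α:
0.0076 < 0.01
Decision: reject H₀

Answer: reject H₀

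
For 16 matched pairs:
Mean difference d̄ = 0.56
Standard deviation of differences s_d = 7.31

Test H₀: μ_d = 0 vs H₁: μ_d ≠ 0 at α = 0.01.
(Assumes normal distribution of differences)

df = n - 1 = 15
SE = s_d/√n = 7.31/√16 = 1.8275
t = d̄/SE = 0.56/1.8275 = 0.3064
Critical value: t_{0.005,15} = ±2.947
p-value ≈ 0.7635
Decision: fail to reject H₀

Answer: t = 0.3064, fail to reject H₀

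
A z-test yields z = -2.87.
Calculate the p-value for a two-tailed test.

For z = -2.87:
p = 2×P(Z > |-2.87|) = 2×(1 - Φ(2.87)) = 0.0041

Answer: p-value ≈ 0.0041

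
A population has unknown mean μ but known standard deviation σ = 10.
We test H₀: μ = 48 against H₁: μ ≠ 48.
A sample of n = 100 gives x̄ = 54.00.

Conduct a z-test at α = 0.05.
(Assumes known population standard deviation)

Standard error: SE = σ/√n = 10/√100 = 1.0000
z-statistic: z = (x̄ - μ₀)/SE = (54.00 - 48)/1.0000 = 6.0000
Critical value: ±1.960
p-value < 0.0001
Decision: reject H₀

Answer: z = 6.0000, reject H₀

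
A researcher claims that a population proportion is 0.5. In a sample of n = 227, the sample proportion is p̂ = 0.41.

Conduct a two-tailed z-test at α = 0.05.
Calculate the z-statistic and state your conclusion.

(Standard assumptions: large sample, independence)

Answer: z = -2.7120, reject H₀

Derivation:
H₀: p = 0.5, H₁: p ≠ 0.5
Standard error: SE = √(p₀(1-p₀)/n) = √(0.5×0.5/227) = 0.033186
z-statistic: z = (p̂ - p₀)/SE = (0.41 - 0.5)/0.033186 = -2.7120
Critical value: z_0.025 = ±1.960
p-value = 0.0067
Decision: reject H₀ at α = 0.05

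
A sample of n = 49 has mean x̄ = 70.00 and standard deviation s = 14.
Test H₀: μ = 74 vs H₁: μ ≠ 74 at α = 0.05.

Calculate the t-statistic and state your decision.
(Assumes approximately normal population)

Answer: t = -2.0000, fail to reject H₀

Derivation:
df = n - 1 = 48
SE = s/√n = 14/√49 = 2.0000
t = (x̄ - μ₀)/SE = (70.00 - 74)/2.0000 = -2.0000
Critical value: t_{0.025,48} = ±2.011
p-value ≈ 0.0512
Decision: fail to reject H₀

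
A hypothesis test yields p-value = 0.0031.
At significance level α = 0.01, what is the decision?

Answer: reject H₀

Derivation:
Compare p-value to α:
0.0031 < 0.01
Decision: reject H₀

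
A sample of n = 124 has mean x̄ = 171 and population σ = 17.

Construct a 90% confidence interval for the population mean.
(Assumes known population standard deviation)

Answer: (168.4887, 173.5113)

Derivation:
Confidence level: 90%, α = 0.1
z_0.05 = 1.645
SE = σ/√n = 17/√124 = 1.5266
Margin of error = 1.645 × 1.5266 = 2.5113
CI: x̄ ± margin = 171 ± 2.5113
CI: (168.4887, 173.5113)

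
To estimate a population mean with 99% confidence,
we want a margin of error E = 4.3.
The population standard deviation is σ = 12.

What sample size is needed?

z_0.005 = 2.576
n = (z×σ/E)² = (2.576×12/4.3)²
n = 51.6794
Round up: n = 52

Answer: n = 52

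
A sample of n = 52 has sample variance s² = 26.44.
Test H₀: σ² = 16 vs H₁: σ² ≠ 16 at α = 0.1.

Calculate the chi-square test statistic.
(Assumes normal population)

Answer: χ² = 84.2775, reject H₀

Derivation:
df = n - 1 = 51
χ² = (n-1)s²/σ₀² = 51×26.44/16 = 84.2775
Critical values: χ²_{0.95,51} = 35.600, χ²_{0.05,51} = 68.669
Rejection region: χ² < 35.600 or χ² > 68.669
Decision: reject H₀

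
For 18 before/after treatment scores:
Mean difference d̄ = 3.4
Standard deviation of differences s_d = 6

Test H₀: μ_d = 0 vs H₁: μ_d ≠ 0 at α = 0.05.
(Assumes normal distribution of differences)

Answer: t = 2.4042, reject H₀

Derivation:
df = n - 1 = 17
SE = s_d/√n = 6/√18 = 1.4142
t = d̄/SE = 3.4/1.4142 = 2.4042
Critical value: t_{0.025,17} = ±2.110
p-value ≈ 0.0279
Decision: reject H₀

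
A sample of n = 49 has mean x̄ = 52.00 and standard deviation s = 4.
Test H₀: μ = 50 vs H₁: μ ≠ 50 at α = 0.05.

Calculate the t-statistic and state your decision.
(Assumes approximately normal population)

df = n - 1 = 48
SE = s/√n = 4/√49 = 0.5714
t = (x̄ - μ₀)/SE = (52.00 - 50)/0.5714 = 3.5002
Critical value: t_{0.025,48} = ±2.011
p-value ≈ 0.0010
Decision: reject H₀

Answer: t = 3.5002, reject H₀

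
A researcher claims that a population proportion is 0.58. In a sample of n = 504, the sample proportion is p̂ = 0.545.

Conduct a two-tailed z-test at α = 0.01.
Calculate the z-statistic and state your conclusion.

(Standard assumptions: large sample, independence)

H₀: p = 0.58, H₁: p ≠ 0.58
Standard error: SE = √(p₀(1-p₀)/n) = √(0.58×0.42/504) = 0.021985
z-statistic: z = (p̂ - p₀)/SE = (0.545 - 0.58)/0.021985 = -1.5920
Critical value: z_0.005 = ±2.576
p-value = 0.1114
Decision: fail to reject H₀ at α = 0.01

Answer: z = -1.5920, fail to reject H₀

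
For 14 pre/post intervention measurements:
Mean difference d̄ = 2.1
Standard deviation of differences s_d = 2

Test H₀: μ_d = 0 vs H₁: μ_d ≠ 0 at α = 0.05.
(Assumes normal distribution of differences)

df = n - 1 = 13
SE = s_d/√n = 2/√14 = 0.5345
t = d̄/SE = 2.1/0.5345 = 3.9289
Critical value: t_{0.025,13} = ±2.160
p-value ≈ 0.0017
Decision: reject H₀

Answer: t = 3.9289, reject H₀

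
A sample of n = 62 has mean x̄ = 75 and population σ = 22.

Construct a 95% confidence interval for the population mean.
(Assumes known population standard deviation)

Answer: (69.5238, 80.4762)

Derivation:
Confidence level: 95%, α = 0.05
z_0.025 = 1.960
SE = σ/√n = 22/√62 = 2.7940
Margin of error = 1.960 × 2.7940 = 5.4762
CI: x̄ ± margin = 75 ± 5.4762
CI: (69.5238, 80.4762)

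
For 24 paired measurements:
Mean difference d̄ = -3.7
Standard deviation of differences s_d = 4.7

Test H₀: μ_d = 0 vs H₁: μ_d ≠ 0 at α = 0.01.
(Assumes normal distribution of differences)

Answer: t = -3.8566, reject H₀

Derivation:
df = n - 1 = 23
SE = s_d/√n = 4.7/√24 = 0.9594
t = d̄/SE = -3.7/0.9594 = -3.8566
Critical value: t_{0.005,23} = ±2.807
p-value ≈ 0.0008
Decision: reject H₀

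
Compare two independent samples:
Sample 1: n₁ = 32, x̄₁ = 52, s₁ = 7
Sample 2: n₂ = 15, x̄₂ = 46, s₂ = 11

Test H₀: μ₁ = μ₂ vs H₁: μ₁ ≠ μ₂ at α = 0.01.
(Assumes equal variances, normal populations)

Pooled variance: s²_p = [31×7² + 14×11²]/(45) = 71.4000
s_p = 8.4499
SE = s_p×√(1/n₁ + 1/n₂) = 8.4499×√(1/32 + 1/15) = 2.6441
t = (x̄₁ - x̄₂)/SE = (52 - 46)/2.6441 = 2.2692
df = 45, t-critical = ±2.690
Decision: fail to reject H₀

Answer: t = 2.2692, fail to reject H₀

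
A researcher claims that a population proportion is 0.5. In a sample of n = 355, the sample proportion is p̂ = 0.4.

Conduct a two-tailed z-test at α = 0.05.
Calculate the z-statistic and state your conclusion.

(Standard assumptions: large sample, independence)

Answer: z = -3.7683, reject H₀

Derivation:
H₀: p = 0.5, H₁: p ≠ 0.5
Standard error: SE = √(p₀(1-p₀)/n) = √(0.5×0.5/355) = 0.026537
z-statistic: z = (p̂ - p₀)/SE = (0.4 - 0.5)/0.026537 = -3.7683
Critical value: z_0.025 = ±1.960
p-value = 0.0002
Decision: reject H₀ at α = 0.05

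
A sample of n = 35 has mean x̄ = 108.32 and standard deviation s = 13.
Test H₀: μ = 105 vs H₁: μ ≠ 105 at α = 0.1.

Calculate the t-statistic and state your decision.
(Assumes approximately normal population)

Answer: t = 1.5109, fail to reject H₀

Derivation:
df = n - 1 = 34
SE = s/√n = 13/√35 = 2.1974
t = (x̄ - μ₀)/SE = (108.32 - 105)/2.1974 = 1.5109
Critical value: t_{0.05,34} = ±1.691
p-value ≈ 0.1401
Decision: fail to reject H₀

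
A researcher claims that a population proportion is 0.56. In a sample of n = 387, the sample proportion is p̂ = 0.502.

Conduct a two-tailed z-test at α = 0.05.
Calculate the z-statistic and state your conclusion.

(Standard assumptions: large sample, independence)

H₀: p = 0.56, H₁: p ≠ 0.56
Standard error: SE = √(p₀(1-p₀)/n) = √(0.56×0.44/387) = 0.025233
z-statistic: z = (p̂ - p₀)/SE = (0.502 - 0.56)/0.025233 = -2.2986
Critical value: z_0.025 = ±1.960
p-value = 0.0215
Decision: reject H₀ at α = 0.05

Answer: z = -2.2986, reject H₀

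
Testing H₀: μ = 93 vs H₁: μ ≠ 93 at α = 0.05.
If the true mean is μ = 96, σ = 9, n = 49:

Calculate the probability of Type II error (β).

SE = σ/√n = 9/√49 = 1.2857
Critical values: μ₀ ± z_0.025×SE = 93 ± 1.960×1.2857
Acceptance region: (90.4800, 95.5200)
Under H₁ (μ = 96): z_high = (95.5200 - 96)/1.2857 = -0.3733, z_low = (90.4800 - 96)/1.2857 = -4.2934
β = P(not reject | H₁) = Φ(-0.3733) - Φ(-4.2934) ≈ 0.3545

Answer: β ≈ 0.3545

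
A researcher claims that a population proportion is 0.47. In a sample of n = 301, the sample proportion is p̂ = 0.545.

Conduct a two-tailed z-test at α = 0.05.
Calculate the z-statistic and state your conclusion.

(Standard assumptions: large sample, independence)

Answer: z = 2.6071, reject H₀

Derivation:
H₀: p = 0.47, H₁: p ≠ 0.47
Standard error: SE = √(p₀(1-p₀)/n) = √(0.47×0.53/301) = 0.028768
z-statistic: z = (p̂ - p₀)/SE = (0.545 - 0.47)/0.028768 = 2.6071
Critical value: z_0.025 = ±1.960
p-value = 0.0091
Decision: reject H₀ at α = 0.05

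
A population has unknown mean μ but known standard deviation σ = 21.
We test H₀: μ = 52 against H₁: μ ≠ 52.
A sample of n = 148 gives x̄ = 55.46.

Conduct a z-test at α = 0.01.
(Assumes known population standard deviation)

Standard error: SE = σ/√n = 21/√148 = 1.7262
z-statistic: z = (x̄ - μ₀)/SE = (55.46 - 52)/1.7262 = 2.0044
Critical value: ±2.576
p-value = 0.0450
Decision: fail to reject H₀

Answer: z = 2.0044, fail to reject H₀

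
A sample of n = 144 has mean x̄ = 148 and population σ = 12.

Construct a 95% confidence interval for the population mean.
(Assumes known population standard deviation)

Answer: (146.0400, 149.9600)

Derivation:
Confidence level: 95%, α = 0.05
z_0.025 = 1.960
SE = σ/√n = 12/√144 = 1.0000
Margin of error = 1.960 × 1.0000 = 1.9600
CI: x̄ ± margin = 148 ± 1.9600
CI: (146.0400, 149.9600)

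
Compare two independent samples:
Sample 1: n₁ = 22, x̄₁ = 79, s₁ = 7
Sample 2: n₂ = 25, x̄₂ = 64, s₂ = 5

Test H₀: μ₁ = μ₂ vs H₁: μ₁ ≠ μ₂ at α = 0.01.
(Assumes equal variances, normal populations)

Pooled variance: s²_p = [21×7² + 24×5²]/(45) = 36.2000
s_p = 6.0166
SE = s_p×√(1/n₁ + 1/n₂) = 6.0166×√(1/22 + 1/25) = 1.7588
t = (x̄₁ - x̄₂)/SE = (79 - 64)/1.7588 = 8.5285
df = 45, t-critical = ±2.690
Decision: reject H₀

Answer: t = 8.5285, reject H₀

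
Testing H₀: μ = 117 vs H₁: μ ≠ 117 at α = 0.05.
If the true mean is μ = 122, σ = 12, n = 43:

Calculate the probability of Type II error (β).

Answer: β ≈ 0.2200

Derivation:
SE = σ/√n = 12/√43 = 1.8300
Critical values: μ₀ ± z_0.025×SE = 117 ± 1.960×1.8300
Acceptance region: (113.4132, 120.5868)
Under H₁ (μ = 122): z_high = (120.5868 - 122)/1.8300 = -0.7722, z_low = (113.4132 - 122)/1.8300 = -4.6922
β = P(not reject | H₁) = Φ(-0.7722) - Φ(-4.6922) ≈ 0.2200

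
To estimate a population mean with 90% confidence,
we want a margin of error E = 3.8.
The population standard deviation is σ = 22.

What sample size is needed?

z_0.05 = 1.645
n = (z×σ/E)² = (1.645×22/3.8)²
n = 90.7006
Round up: n = 91

Answer: n = 91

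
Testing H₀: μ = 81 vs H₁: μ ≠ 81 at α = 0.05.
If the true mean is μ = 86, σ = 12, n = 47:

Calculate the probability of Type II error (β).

SE = σ/√n = 12/√47 = 1.7504
Critical values: μ₀ ± z_0.025×SE = 81 ± 1.960×1.7504
Acceptance region: (77.5692, 84.4308)
Under H₁ (μ = 86): z_high = (84.4308 - 86)/1.7504 = -0.8965, z_low = (77.5692 - 86)/1.7504 = -4.8165
β = P(not reject | H₁) = Φ(-0.8965) - Φ(-4.8165) ≈ 0.1850

Answer: β ≈ 0.1850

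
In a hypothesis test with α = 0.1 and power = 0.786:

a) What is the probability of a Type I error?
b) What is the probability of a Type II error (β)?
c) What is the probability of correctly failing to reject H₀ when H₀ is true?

a) Type I error probability = α = 0.1
b) Power = P(reject H₀ | H₁ true) = 1 - β = 0.786, so Type II error probability = β = 1 - Power = 0.214
c) P(fail to reject H₀ | H₀ true) = 1 - α = 0.9

Answer: a) 0.1, b) 0.214, c) 0.9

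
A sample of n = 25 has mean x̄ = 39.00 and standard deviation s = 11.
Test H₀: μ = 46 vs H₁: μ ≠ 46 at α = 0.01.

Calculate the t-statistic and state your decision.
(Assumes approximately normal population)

df = n - 1 = 24
SE = s/√n = 11/√25 = 2.2000
t = (x̄ - μ₀)/SE = (39.00 - 46)/2.2000 = -3.1818
Critical value: t_{0.005,24} = ±2.797
p-value ≈ 0.0040
Decision: reject H₀

Answer: t = -3.1818, reject H₀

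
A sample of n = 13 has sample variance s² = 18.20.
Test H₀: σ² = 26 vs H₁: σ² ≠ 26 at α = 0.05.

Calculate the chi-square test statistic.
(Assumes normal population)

Answer: χ² = 8.4000, fail to reject H₀

Derivation:
df = n - 1 = 12
χ² = (n-1)s²/σ₀² = 12×18.20/26 = 8.4000
Critical values: χ²_{0.975,12} = 4.404, χ²_{0.025,12} = 23.337
Rejection region: χ² < 4.404 or χ² > 23.337
Decision: fail to reject H₀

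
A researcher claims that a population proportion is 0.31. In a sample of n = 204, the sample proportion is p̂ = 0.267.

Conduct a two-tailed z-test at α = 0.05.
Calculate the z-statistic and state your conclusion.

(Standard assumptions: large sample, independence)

H₀: p = 0.31, H₁: p ≠ 0.31
Standard error: SE = √(p₀(1-p₀)/n) = √(0.31×0.69/204) = 0.032381
z-statistic: z = (p̂ - p₀)/SE = (0.267 - 0.31)/0.032381 = -1.3279
Critical value: z_0.025 = ±1.960
p-value = 0.1842
Decision: fail to reject H₀ at α = 0.05

Answer: z = -1.3279, fail to reject H₀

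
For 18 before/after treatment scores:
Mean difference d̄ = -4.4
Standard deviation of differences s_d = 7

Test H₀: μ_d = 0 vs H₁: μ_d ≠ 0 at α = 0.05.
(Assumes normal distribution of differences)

df = n - 1 = 17
SE = s_d/√n = 7/√18 = 1.6499
t = d̄/SE = -4.4/1.6499 = -2.6668
Critical value: t_{0.025,17} = ±2.110
p-value ≈ 0.0163
Decision: reject H₀

Answer: t = -2.6668, reject H₀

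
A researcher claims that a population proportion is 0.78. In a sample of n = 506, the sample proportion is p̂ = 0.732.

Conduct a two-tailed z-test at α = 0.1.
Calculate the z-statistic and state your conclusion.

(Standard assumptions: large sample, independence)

Answer: z = -2.6066, reject H₀

Derivation:
H₀: p = 0.78, H₁: p ≠ 0.78
Standard error: SE = √(p₀(1-p₀)/n) = √(0.78×0.22/506) = 0.018415
z-statistic: z = (p̂ - p₀)/SE = (0.732 - 0.78)/0.018415 = -2.6066
Critical value: z_0.05 = ±1.645
p-value = 0.0091
Decision: reject H₀ at α = 0.1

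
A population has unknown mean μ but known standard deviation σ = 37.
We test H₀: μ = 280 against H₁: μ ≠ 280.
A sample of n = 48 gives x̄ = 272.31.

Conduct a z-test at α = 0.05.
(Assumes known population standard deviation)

Answer: z = -1.4399, fail to reject H₀

Derivation:
Standard error: SE = σ/√n = 37/√48 = 5.3405
z-statistic: z = (x̄ - μ₀)/SE = (272.31 - 280)/5.3405 = -1.4399
Critical value: ±1.960
p-value = 0.1499
Decision: fail to reject H₀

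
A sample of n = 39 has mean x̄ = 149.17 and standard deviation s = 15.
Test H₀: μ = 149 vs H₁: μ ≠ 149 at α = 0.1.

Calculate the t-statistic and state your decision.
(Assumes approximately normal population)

Answer: t = 0.0708, fail to reject H₀

Derivation:
df = n - 1 = 38
SE = s/√n = 15/√39 = 2.4019
t = (x̄ - μ₀)/SE = (149.17 - 149)/2.4019 = 0.0708
Critical value: t_{0.05,38} = ±1.686
p-value ≈ 0.9439
Decision: fail to reject H₀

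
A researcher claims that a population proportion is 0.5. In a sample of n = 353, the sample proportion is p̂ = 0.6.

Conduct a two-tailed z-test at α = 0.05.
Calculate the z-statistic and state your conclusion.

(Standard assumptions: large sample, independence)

H₀: p = 0.5, H₁: p ≠ 0.5
Standard error: SE = √(p₀(1-p₀)/n) = √(0.5×0.5/353) = 0.026612
z-statistic: z = (p̂ - p₀)/SE = (0.6 - 0.5)/0.026612 = 3.7577
Critical value: z_0.025 = ±1.960
p-value = 0.0002
Decision: reject H₀ at α = 0.05

Answer: z = 3.7577, reject H₀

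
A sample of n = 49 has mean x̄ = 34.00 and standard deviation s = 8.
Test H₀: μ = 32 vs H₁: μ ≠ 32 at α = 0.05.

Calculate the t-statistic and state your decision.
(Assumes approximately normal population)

Answer: t = 1.7499, fail to reject H₀

Derivation:
df = n - 1 = 48
SE = s/√n = 8/√49 = 1.1429
t = (x̄ - μ₀)/SE = (34.00 - 32)/1.1429 = 1.7499
Critical value: t_{0.025,48} = ±2.011
p-value ≈ 0.0865
Decision: fail to reject H₀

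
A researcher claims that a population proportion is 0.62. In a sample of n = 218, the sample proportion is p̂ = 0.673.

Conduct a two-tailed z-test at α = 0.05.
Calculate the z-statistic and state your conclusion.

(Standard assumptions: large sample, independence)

H₀: p = 0.62, H₁: p ≠ 0.62
Standard error: SE = √(p₀(1-p₀)/n) = √(0.62×0.38/218) = 0.032875
z-statistic: z = (p̂ - p₀)/SE = (0.673 - 0.62)/0.032875 = 1.6122
Critical value: z_0.025 = ±1.960
p-value = 0.1069
Decision: fail to reject H₀ at α = 0.05

Answer: z = 1.6122, fail to reject H₀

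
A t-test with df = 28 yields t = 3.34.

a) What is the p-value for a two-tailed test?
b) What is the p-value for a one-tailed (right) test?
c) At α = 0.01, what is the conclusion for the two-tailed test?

Answer: a) 0.0024, b) 0.0012, c) reject H₀

Derivation:
Using t-distribution with df = 28:
a) Two-tailed: p = 2×P(T > 3.34) = 0.0024
b) One-tailed: p = P(T > 3.34) = 0.0012
c) 0.0024 < 0.01, reject H₀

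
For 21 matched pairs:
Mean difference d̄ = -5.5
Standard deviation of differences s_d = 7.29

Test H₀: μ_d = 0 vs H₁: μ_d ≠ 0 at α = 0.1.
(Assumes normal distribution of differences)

Answer: t = -3.4574, reject H₀

Derivation:
df = n - 1 = 20
SE = s_d/√n = 7.29/√21 = 1.5908
t = d̄/SE = -5.5/1.5908 = -3.4574
Critical value: t_{0.05,20} = ±1.725
p-value ≈ 0.0025
Decision: reject H₀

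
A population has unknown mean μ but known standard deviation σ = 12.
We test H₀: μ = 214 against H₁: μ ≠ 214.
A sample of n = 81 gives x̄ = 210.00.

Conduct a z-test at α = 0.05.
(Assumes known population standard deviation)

Standard error: SE = σ/√n = 12/√81 = 1.3333
z-statistic: z = (x̄ - μ₀)/SE = (210.00 - 214)/1.3333 = -3.0001
Critical value: ±1.960
p-value = 0.0027
Decision: reject H₀

Answer: z = -3.0001, reject H₀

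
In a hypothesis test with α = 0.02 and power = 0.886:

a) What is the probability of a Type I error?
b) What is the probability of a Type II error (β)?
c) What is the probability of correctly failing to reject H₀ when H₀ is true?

Answer: a) 0.02, b) 0.114, c) 0.98

Derivation:
a) Type I error probability = α = 0.02
b) Power = P(reject H₀ | H₁ true) = 1 - β = 0.886, so Type II error probability = β = 1 - Power = 0.114
c) P(fail to reject H₀ | H₀ true) = 1 - α = 0.98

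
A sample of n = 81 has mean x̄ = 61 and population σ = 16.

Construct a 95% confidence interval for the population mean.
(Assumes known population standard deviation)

Confidence level: 95%, α = 0.05
z_0.025 = 1.960
SE = σ/√n = 16/√81 = 1.7778
Margin of error = 1.960 × 1.7778 = 3.4845
CI: x̄ ± margin = 61 ± 3.4845
CI: (57.5155, 64.4845)

Answer: (57.5155, 64.4845)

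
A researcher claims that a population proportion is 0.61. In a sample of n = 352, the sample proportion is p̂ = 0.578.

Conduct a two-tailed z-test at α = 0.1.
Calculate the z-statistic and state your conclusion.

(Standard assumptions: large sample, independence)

H₀: p = 0.61, H₁: p ≠ 0.61
Standard error: SE = √(p₀(1-p₀)/n) = √(0.61×0.39/352) = 0.025997
z-statistic: z = (p̂ - p₀)/SE = (0.578 - 0.61)/0.025997 = -1.2309
Critical value: z_0.05 = ±1.645
p-value = 0.2184
Decision: fail to reject H₀ at α = 0.1

Answer: z = -1.2309, fail to reject H₀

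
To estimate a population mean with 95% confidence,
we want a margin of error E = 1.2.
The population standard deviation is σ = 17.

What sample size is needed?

Answer: n = 771

Derivation:
z_0.025 = 1.960
n = (z×σ/E)² = (1.960×17/1.2)²
n = 770.9878
Round up: n = 771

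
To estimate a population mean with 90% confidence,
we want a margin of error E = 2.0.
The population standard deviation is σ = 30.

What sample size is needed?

Answer: n = 609

Derivation:
z_0.05 = 1.645
n = (z×σ/E)² = (1.645×30/2.0)²
n = 608.8556
Round up: n = 609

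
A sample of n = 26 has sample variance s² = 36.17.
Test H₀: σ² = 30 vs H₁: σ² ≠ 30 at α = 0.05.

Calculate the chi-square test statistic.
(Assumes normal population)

Answer: χ² = 30.1417, fail to reject H₀

Derivation:
df = n - 1 = 25
χ² = (n-1)s²/σ₀² = 25×36.17/30 = 30.1417
Critical values: χ²_{0.975,25} = 13.120, χ²_{0.025,25} = 40.646
Rejection region: χ² < 13.120 or χ² > 40.646
Decision: fail to reject H₀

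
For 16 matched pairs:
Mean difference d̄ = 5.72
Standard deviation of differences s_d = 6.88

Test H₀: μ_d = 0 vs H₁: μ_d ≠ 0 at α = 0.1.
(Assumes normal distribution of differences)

Answer: t = 3.3256, reject H₀

Derivation:
df = n - 1 = 15
SE = s_d/√n = 6.88/√16 = 1.7200
t = d̄/SE = 5.72/1.7200 = 3.3256
Critical value: t_{0.05,15} = ±1.753
p-value ≈ 0.0046
Decision: reject H₀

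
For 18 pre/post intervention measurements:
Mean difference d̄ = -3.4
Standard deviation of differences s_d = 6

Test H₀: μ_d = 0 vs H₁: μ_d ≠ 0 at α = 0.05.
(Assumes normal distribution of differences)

Answer: t = -2.4042, reject H₀

Derivation:
df = n - 1 = 17
SE = s_d/√n = 6/√18 = 1.4142
t = d̄/SE = -3.4/1.4142 = -2.4042
Critical value: t_{0.025,17} = ±2.110
p-value ≈ 0.0279
Decision: reject H₀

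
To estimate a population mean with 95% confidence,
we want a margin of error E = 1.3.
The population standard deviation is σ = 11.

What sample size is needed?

Answer: n = 276

Derivation:
z_0.025 = 1.960
n = (z×σ/E)² = (1.960×11/1.3)²
n = 275.0495
Round up: n = 276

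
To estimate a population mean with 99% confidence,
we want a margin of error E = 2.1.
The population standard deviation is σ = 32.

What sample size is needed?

z_0.005 = 2.576
n = (z×σ/E)² = (2.576×32/2.1)²
n = 1540.8242
Round up: n = 1541

Answer: n = 1541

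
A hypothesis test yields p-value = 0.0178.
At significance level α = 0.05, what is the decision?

Answer: reject H₀

Derivation:
Compare p-value to α:
0.0178 < 0.05
Decision: reject H₀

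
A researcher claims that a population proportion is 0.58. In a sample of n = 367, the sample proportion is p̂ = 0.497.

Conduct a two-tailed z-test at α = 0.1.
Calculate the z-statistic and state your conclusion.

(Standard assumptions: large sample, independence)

H₀: p = 0.58, H₁: p ≠ 0.58
Standard error: SE = √(p₀(1-p₀)/n) = √(0.58×0.42/367) = 0.025764
z-statistic: z = (p̂ - p₀)/SE = (0.497 - 0.58)/0.025764 = -3.2215
Critical value: z_0.05 = ±1.645
p-value = 0.0013
Decision: reject H₀ at α = 0.1

Answer: z = -3.2215, reject H₀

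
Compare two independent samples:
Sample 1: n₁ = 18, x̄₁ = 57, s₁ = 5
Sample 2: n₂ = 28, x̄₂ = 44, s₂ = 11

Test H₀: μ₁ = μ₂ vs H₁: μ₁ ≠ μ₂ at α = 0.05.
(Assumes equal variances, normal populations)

Answer: t = 4.6976, reject H₀

Derivation:
Pooled variance: s²_p = [17×5² + 27×11²]/(44) = 83.9091
s_p = 9.1602
SE = s_p×√(1/n₁ + 1/n₂) = 9.1602×√(1/18 + 1/28) = 2.7674
t = (x̄₁ - x̄₂)/SE = (57 - 44)/2.7674 = 4.6976
df = 44, t-critical = ±2.015
Decision: reject H₀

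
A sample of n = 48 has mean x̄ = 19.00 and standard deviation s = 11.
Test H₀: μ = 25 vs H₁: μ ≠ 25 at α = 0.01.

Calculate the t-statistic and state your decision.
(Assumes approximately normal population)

Answer: t = -3.7791, reject H₀

Derivation:
df = n - 1 = 47
SE = s/√n = 11/√48 = 1.5877
t = (x̄ - μ₀)/SE = (19.00 - 25)/1.5877 = -3.7791
Critical value: t_{0.005,47} = ±2.685
p-value ≈ 0.0004
Decision: reject H₀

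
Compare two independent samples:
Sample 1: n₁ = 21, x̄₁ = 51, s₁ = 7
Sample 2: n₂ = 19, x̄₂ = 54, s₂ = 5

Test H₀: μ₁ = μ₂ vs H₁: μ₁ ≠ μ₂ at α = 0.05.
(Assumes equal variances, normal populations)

Pooled variance: s²_p = [20×7² + 18×5²]/(38) = 37.6316
s_p = 6.1345
SE = s_p×√(1/n₁ + 1/n₂) = 6.1345×√(1/21 + 1/19) = 1.9423
t = (x̄₁ - x̄₂)/SE = (51 - 54)/1.9423 = -1.5446
df = 38, t-critical = ±2.024
Decision: fail to reject H₀

Answer: t = -1.5446, fail to reject H₀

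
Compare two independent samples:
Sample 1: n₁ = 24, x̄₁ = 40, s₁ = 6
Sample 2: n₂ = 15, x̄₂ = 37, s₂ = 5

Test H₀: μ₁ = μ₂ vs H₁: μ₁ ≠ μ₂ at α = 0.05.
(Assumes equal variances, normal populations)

Answer: t = 1.6153, fail to reject H₀

Derivation:
Pooled variance: s²_p = [23×6² + 14×5²]/(37) = 31.8378
s_p = 5.6425
SE = s_p×√(1/n₁ + 1/n₂) = 5.6425×√(1/24 + 1/15) = 1.8572
t = (x̄₁ - x̄₂)/SE = (40 - 37)/1.8572 = 1.6153
df = 37, t-critical = ±2.026
Decision: fail to reject H₀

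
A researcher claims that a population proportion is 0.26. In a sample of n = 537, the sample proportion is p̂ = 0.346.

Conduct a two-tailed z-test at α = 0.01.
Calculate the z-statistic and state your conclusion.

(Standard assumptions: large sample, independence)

Answer: z = 4.5435, reject H₀

Derivation:
H₀: p = 0.26, H₁: p ≠ 0.26
Standard error: SE = √(p₀(1-p₀)/n) = √(0.26×0.74/537) = 0.018928
z-statistic: z = (p̂ - p₀)/SE = (0.346 - 0.26)/0.018928 = 4.5435
Critical value: z_0.005 = ±2.576
p-value < 0.0001
Decision: reject H₀ at α = 0.01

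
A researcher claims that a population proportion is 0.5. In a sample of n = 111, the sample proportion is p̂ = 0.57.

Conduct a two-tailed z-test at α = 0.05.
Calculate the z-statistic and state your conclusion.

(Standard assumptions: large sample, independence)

H₀: p = 0.5, H₁: p ≠ 0.5
Standard error: SE = √(p₀(1-p₀)/n) = √(0.5×0.5/111) = 0.047458
z-statistic: z = (p̂ - p₀)/SE = (0.57 - 0.5)/0.047458 = 1.4750
Critical value: z_0.025 = ±1.960
p-value = 0.1402
Decision: fail to reject H₀ at α = 0.05

Answer: z = 1.4750, fail to reject H₀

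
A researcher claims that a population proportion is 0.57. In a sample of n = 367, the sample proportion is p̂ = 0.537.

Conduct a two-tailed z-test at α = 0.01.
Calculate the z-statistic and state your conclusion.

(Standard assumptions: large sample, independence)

H₀: p = 0.57, H₁: p ≠ 0.57
Standard error: SE = √(p₀(1-p₀)/n) = √(0.57×0.43/367) = 0.025843
z-statistic: z = (p̂ - p₀)/SE = (0.537 - 0.57)/0.025843 = -1.2769
Critical value: z_0.005 = ±2.576
p-value = 0.2016
Decision: fail to reject H₀ at α = 0.01

Answer: z = -1.2769, fail to reject H₀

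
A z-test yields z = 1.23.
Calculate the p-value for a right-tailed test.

For z = 1.23:
p = P(Z > 1.23) = 1 - Φ(1.23) = 0.1093

Answer: p-value ≈ 0.1093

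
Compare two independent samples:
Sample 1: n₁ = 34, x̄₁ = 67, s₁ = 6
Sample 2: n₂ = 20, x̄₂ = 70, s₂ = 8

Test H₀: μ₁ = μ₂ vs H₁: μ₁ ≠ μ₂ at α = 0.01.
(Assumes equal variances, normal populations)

Answer: t = -1.5658, fail to reject H₀

Derivation:
Pooled variance: s²_p = [33×6² + 19×8²]/(52) = 46.2308
s_p = 6.7993
SE = s_p×√(1/n₁ + 1/n₂) = 6.7993×√(1/34 + 1/20) = 1.9160
t = (x̄₁ - x̄₂)/SE = (67 - 70)/1.9160 = -1.5658
df = 52, t-critical = ±2.674
Decision: fail to reject H₀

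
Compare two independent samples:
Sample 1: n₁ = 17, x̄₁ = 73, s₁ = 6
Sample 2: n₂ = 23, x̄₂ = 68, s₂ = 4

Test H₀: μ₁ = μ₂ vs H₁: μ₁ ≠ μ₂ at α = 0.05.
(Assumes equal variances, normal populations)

Answer: t = 3.1634, reject H₀

Derivation:
Pooled variance: s²_p = [16×6² + 22×4²]/(38) = 24.4211
s_p = 4.9418
SE = s_p×√(1/n₁ + 1/n₂) = 4.9418×√(1/17 + 1/23) = 1.5806
t = (x̄₁ - x̄₂)/SE = (73 - 68)/1.5806 = 3.1634
df = 38, t-critical = ±2.024
Decision: reject H₀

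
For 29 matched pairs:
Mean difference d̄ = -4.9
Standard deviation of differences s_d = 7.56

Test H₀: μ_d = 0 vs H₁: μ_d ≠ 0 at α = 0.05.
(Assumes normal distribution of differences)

df = n - 1 = 28
SE = s_d/√n = 7.56/√29 = 1.4039
t = d̄/SE = -4.9/1.4039 = -3.4903
Critical value: t_{0.025,28} = ±2.048
p-value ≈ 0.0016
Decision: reject H₀

Answer: t = -3.4903, reject H₀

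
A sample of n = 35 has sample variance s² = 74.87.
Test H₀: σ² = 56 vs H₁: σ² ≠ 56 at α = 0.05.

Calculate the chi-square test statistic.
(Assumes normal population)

Answer: χ² = 45.4568, fail to reject H₀

Derivation:
df = n - 1 = 34
χ² = (n-1)s²/σ₀² = 34×74.87/56 = 45.4568
Critical values: χ²_{0.975,34} = 19.806, χ²_{0.025,34} = 51.966
Rejection region: χ² < 19.806 or χ² > 51.966
Decision: fail to reject H₀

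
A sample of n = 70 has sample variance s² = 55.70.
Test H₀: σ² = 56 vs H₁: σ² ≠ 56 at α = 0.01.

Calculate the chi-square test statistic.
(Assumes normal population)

Answer: χ² = 68.6304, fail to reject H₀

Derivation:
df = n - 1 = 69
χ² = (n-1)s²/σ₀² = 69×55.70/56 = 68.6304
Critical values: χ²_{0.995,69} = 42.494, χ²_{0.005,69} = 102.996
Rejection region: χ² < 42.494 or χ² > 102.996
Decision: fail to reject H₀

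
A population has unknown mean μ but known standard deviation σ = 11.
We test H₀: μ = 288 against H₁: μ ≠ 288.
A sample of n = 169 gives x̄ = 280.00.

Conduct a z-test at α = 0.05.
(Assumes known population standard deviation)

Standard error: SE = σ/√n = 11/√169 = 0.8462
z-statistic: z = (x̄ - μ₀)/SE = (280.00 - 288)/0.8462 = -9.4540
Critical value: ±1.960
p-value < 0.0001
Decision: reject H₀

Answer: z = -9.4540, reject H₀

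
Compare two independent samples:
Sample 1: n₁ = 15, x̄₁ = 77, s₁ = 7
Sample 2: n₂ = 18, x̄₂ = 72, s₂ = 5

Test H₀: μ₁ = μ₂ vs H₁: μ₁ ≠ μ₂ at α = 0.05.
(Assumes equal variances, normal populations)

Answer: t = 2.3890, reject H₀

Derivation:
Pooled variance: s²_p = [14×7² + 17×5²]/(31) = 35.8387
s_p = 5.9865
SE = s_p×√(1/n₁ + 1/n₂) = 5.9865×√(1/15 + 1/18) = 2.0929
t = (x̄₁ - x̄₂)/SE = (77 - 72)/2.0929 = 2.3890
df = 31, t-critical = ±2.040
Decision: reject H₀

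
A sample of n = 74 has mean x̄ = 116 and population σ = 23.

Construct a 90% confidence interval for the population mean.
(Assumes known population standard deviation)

Confidence level: 90%, α = 0.1
z_0.05 = 1.645
SE = σ/√n = 23/√74 = 2.6737
Margin of error = 1.645 × 2.6737 = 4.3982
CI: x̄ ± margin = 116 ± 4.3982
CI: (111.6018, 120.3982)

Answer: (111.6018, 120.3982)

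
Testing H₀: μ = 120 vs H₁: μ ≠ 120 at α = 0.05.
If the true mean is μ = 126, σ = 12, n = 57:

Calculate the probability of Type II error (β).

SE = σ/√n = 12/√57 = 1.5894
Critical values: μ₀ ± z_0.025×SE = 120 ± 1.960×1.5894
Acceptance region: (116.8848, 123.1152)
Under H₁ (μ = 126): z_high = (123.1152 - 126)/1.5894 = -1.8150, z_low = (116.8848 - 126)/1.5894 = -5.7350
β = P(not reject | H₁) = Φ(-1.8150) - Φ(-5.7350) ≈ 0.0348

Answer: β ≈ 0.0348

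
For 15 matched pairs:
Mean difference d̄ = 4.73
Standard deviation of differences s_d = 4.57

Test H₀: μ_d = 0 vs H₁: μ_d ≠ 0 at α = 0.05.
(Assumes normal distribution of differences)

Answer: t = 4.0085, reject H₀

Derivation:
df = n - 1 = 14
SE = s_d/√n = 4.57/√15 = 1.1800
t = d̄/SE = 4.73/1.1800 = 4.0085
Critical value: t_{0.025,14} = ±2.145
p-value ≈ 0.0013
Decision: reject H₀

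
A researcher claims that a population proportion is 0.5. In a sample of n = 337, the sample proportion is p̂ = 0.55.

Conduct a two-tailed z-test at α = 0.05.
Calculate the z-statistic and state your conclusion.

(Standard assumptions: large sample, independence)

Answer: z = 1.8357, fail to reject H₀

Derivation:
H₀: p = 0.5, H₁: p ≠ 0.5
Standard error: SE = √(p₀(1-p₀)/n) = √(0.5×0.5/337) = 0.027237
z-statistic: z = (p̂ - p₀)/SE = (0.55 - 0.5)/0.027237 = 1.8357
Critical value: z_0.025 = ±1.960
p-value = 0.0664
Decision: fail to reject H₀ at α = 0.05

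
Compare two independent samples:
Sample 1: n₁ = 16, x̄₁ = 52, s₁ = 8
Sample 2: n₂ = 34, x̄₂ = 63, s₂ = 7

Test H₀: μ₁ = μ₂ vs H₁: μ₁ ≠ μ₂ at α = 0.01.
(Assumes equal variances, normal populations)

Pooled variance: s²_p = [15×8² + 33×7²]/(48) = 53.6875
s_p = 7.3272
SE = s_p×√(1/n₁ + 1/n₂) = 7.3272×√(1/16 + 1/34) = 2.2214
t = (x̄₁ - x̄₂)/SE = (52 - 63)/2.2214 = -4.9518
df = 48, t-critical = ±2.682
Decision: reject H₀

Answer: t = -4.9518, reject H₀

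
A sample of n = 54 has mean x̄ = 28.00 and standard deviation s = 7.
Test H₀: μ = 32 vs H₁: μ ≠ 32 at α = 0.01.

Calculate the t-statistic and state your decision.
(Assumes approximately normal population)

df = n - 1 = 53
SE = s/√n = 7/√54 = 0.9526
t = (x̄ - μ₀)/SE = (28.00 - 32)/0.9526 = -4.1990
Critical value: t_{0.005,53} = ±2.672
p-value ≈ 0.0001
Decision: reject H₀

Answer: t = -4.1990, reject H₀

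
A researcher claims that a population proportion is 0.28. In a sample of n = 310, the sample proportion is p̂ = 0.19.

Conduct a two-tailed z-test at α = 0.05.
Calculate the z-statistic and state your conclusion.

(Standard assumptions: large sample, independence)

Answer: z = -3.5293, reject H₀

Derivation:
H₀: p = 0.28, H₁: p ≠ 0.28
Standard error: SE = √(p₀(1-p₀)/n) = √(0.28×0.72/310) = 0.025501
z-statistic: z = (p̂ - p₀)/SE = (0.19 - 0.28)/0.025501 = -3.5293
Critical value: z_0.025 = ±1.960
p-value = 0.0004
Decision: reject H₀ at α = 0.05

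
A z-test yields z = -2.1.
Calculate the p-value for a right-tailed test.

Answer: p-value ≈ 0.9821

Derivation:
For z = -2.1:
p = P(Z > -2.1) = 1 - Φ(-2.1) = 0.9821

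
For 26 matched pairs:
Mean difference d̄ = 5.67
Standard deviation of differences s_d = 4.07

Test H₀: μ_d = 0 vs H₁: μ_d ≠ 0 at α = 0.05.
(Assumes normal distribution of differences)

df = n - 1 = 25
SE = s_d/√n = 4.07/√26 = 0.7982
t = d̄/SE = 5.67/0.7982 = 7.1035
Critical value: t_{0.025,25} = ±2.060
p-value < 0.0001
Decision: reject H₀

Answer: t = 7.1035, reject H₀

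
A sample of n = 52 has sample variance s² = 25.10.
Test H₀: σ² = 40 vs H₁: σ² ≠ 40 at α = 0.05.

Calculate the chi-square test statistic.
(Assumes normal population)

df = n - 1 = 51
χ² = (n-1)s²/σ₀² = 51×25.10/40 = 32.0025
Critical values: χ²_{0.975,51} = 33.162, χ²_{0.025,51} = 72.616
Rejection region: χ² < 33.162 or χ² > 72.616
Decision: reject H₀

Answer: χ² = 32.0025, reject H₀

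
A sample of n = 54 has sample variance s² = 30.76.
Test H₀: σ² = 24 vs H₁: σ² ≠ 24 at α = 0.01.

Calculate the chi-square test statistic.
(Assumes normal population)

df = n - 1 = 53
χ² = (n-1)s²/σ₀² = 53×30.76/24 = 67.9283
Critical values: χ²_{0.995,53} = 30.230, χ²_{0.005,53} = 83.253
Rejection region: χ² < 30.230 or χ² > 83.253
Decision: fail to reject H₀

Answer: χ² = 67.9283, fail to reject H₀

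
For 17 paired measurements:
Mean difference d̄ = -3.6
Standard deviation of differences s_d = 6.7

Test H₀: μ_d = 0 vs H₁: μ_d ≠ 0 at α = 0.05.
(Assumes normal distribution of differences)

df = n - 1 = 16
SE = s_d/√n = 6.7/√17 = 1.6250
t = d̄/SE = -3.6/1.6250 = -2.2154
Critical value: t_{0.025,16} = ±2.120
p-value ≈ 0.0416
Decision: reject H₀

Answer: t = -2.2154, reject H₀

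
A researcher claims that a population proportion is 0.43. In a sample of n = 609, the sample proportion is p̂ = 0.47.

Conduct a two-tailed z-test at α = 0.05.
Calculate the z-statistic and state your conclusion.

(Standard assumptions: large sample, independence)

Answer: z = 1.9939, reject H₀

Derivation:
H₀: p = 0.43, H₁: p ≠ 0.43
Standard error: SE = √(p₀(1-p₀)/n) = √(0.43×0.57/609) = 0.020061
z-statistic: z = (p̂ - p₀)/SE = (0.47 - 0.43)/0.020061 = 1.9939
Critical value: z_0.025 = ±1.960
p-value = 0.0462
Decision: reject H₀ at α = 0.05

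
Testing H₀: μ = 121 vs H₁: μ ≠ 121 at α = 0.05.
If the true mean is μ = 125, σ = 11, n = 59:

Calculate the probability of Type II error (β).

Answer: β ≈ 0.2024

Derivation:
SE = σ/√n = 11/√59 = 1.4321
Critical values: μ₀ ± z_0.025×SE = 121 ± 1.960×1.4321
Acceptance region: (118.1931, 123.8069)
Under H₁ (μ = 125): z_high = (123.8069 - 125)/1.4321 = -0.8331, z_low = (118.1931 - 125)/1.4321 = -4.7531
β = P(not reject | H₁) = Φ(-0.8331) - Φ(-4.7531) ≈ 0.2024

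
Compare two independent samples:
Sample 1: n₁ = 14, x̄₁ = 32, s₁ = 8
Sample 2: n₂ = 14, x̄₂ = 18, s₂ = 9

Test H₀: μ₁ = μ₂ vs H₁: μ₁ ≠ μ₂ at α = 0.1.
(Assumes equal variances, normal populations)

Pooled variance: s²_p = [13×8² + 13×9²]/(26) = 72.5000
s_p = 8.5147
SE = s_p×√(1/n₁ + 1/n₂) = 8.5147×√(1/14 + 1/14) = 3.2183
t = (x̄₁ - x̄₂)/SE = (32 - 18)/3.2183 = 4.3501
df = 26, t-critical = ±1.706
Decision: reject H₀

Answer: t = 4.3501, reject H₀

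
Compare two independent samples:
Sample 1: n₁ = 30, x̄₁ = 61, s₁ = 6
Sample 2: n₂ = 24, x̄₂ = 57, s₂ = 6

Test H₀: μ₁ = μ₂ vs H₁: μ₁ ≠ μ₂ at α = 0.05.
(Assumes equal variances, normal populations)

Answer: t = 2.4343, reject H₀

Derivation:
Pooled variance: s²_p = [29×6² + 23×6²]/(52) = 36.0000
s_p = 6.0000
SE = s_p×√(1/n₁ + 1/n₂) = 6.0000×√(1/30 + 1/24) = 1.6432
t = (x̄₁ - x̄₂)/SE = (61 - 57)/1.6432 = 2.4343
df = 52, t-critical = ±2.007
Decision: reject H₀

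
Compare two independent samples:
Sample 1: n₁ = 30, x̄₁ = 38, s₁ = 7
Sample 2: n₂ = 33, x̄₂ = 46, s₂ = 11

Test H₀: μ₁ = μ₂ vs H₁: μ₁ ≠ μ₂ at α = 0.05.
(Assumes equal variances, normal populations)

Answer: t = -3.4044, reject H₀

Derivation:
Pooled variance: s²_p = [29×7² + 32×11²]/(61) = 86.7705
s_p = 9.3151
SE = s_p×√(1/n₁ + 1/n₂) = 9.3151×√(1/30 + 1/33) = 2.3499
t = (x̄₁ - x̄₂)/SE = (38 - 46)/2.3499 = -3.4044
df = 61, t-critical = ±2.000
Decision: reject H₀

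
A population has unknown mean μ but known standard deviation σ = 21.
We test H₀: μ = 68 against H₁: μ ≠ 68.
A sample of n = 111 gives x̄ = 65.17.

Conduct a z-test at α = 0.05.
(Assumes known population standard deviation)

Standard error: SE = σ/√n = 21/√111 = 1.9932
z-statistic: z = (x̄ - μ₀)/SE = (65.17 - 68)/1.9932 = -1.4198
Critical value: ±1.960
p-value = 0.1557
Decision: fail to reject H₀

Answer: z = -1.4198, fail to reject H₀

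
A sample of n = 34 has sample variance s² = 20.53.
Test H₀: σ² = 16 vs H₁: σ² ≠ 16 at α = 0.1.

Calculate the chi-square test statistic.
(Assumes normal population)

Answer: χ² = 42.3431, fail to reject H₀

Derivation:
df = n - 1 = 33
χ² = (n-1)s²/σ₀² = 33×20.53/16 = 42.3431
Critical values: χ²_{0.95,33} = 20.867, χ²_{0.05,33} = 47.400
Rejection region: χ² < 20.867 or χ² > 47.400
Decision: fail to reject H₀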